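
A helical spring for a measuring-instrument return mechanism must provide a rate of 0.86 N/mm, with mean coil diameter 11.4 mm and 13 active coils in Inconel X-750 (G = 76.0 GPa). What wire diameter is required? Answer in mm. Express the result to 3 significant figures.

1.15 mm

d = (8D³N_a·k / G)^(1/4) = (8·11.4³·13·0.86 / (76.0×10³))^0.25
  = (1.7435)^0.25 = 1.1491 mm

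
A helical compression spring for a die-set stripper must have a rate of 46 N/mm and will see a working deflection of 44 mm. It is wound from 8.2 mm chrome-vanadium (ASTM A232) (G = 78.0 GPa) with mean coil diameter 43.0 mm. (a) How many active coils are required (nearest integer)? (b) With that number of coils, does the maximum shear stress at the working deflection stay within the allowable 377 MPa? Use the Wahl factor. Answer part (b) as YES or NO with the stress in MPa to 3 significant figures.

N_a = Gd⁴/(8D³k) = (78.0×10³)(8.2⁴)/(8·43.0³·46) = 12.05 → N_a = 12
Actual rate k = Gd⁴/(8D³·12) = 46.203 N/mm
Working load F = kδ = 46.203·44 = 2032.9 N
C = 43.0/8.2 = 5.2439; K_W = (4C−1)/(4C−4)+0.615/C = 1.2940
τ_max = K_W·8FD/(πd³) = 1.2940·403.73 = 522.43 MPa
τ_max > 377 MPa → exceeds allowable

(a) 12 coils; (b) NO, τ_max = 522 MPa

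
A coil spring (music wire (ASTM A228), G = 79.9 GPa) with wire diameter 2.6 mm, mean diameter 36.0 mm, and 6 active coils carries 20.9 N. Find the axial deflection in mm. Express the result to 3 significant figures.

12.8 mm

k = Gd⁴/(8D³N_a) = (79.9×10³)(2.6⁴)/(8·36.0³·6) = 1.6304 N/mm
δ = F/k = 20.9 / 1.6304 = 12.819 mm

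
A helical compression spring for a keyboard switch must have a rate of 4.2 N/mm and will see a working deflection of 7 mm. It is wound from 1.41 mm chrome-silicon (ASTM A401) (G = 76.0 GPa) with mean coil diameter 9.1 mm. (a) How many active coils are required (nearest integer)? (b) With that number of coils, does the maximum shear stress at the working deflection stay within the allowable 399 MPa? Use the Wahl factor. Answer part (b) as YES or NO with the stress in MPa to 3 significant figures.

(a) 12 coils; (b) YES, τ_max = 296 MPa

N_a = Gd⁴/(8D³k) = (76.0×10³)(1.41⁴)/(8·9.1³·4.2) = 11.86 → N_a = 12
Actual rate k = Gd⁴/(8D³·12) = 4.1524 N/mm
Working load F = kδ = 4.1524·7 = 29.066 N
C = 9.1/1.41 = 6.4539; K_W = (4C−1)/(4C−4)+0.615/C = 1.2328
τ_max = K_W·8FD/(πd³) = 1.2328·240.28 = 296.22 MPa
τ_max ≤ 399 MPa → acceptable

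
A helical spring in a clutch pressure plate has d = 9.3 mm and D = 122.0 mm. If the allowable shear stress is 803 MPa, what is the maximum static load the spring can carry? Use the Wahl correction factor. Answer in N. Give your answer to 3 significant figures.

1880 N

C = D/d = 122.0/9.3 = 13.1183
K_W = (4C−1)/(4C−4) + 0.615/C = 51.473/48.473 + 0.0469 = 1.1088
τ_max = K·8FD/(πd³) → F_max = τ_allow·πd³/(8DK)
F_max = 803·π·9.3³/(8·122.0·1.1088) = 2.0292e+06/1082.2 = 1875.1 N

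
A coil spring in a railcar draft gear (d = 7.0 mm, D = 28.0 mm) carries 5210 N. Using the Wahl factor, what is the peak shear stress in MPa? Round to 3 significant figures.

Spring index C = D/d = 28.0/7.0 = 4.0000
K_W = (4C−1)/(4C−4) + 0.615/C = 15.000/12.000 + 0.1537 = 1.4038
τ₀ = 8FD/(πd³) = 8·5210·28.0/(π·7.0³) = 1.16704e+06/1077.6 = 1083 MPa
τ_max = K·τ₀ = 1.4038 × 1083 = 1520.3 MPa

1520 MPa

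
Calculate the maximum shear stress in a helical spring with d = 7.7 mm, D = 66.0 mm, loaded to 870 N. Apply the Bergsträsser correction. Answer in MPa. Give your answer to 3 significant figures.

371 MPa

Spring index C = D/d = 66.0/7.7 = 8.5714
K_B = (4C+2)/(4C−3) = 36.286/31.286 = 1.1598
τ₀ = 8FD/(πd³) = 8·870·66.0/(π·7.7³) = 459360/1434.2 = 320.28 MPa
τ_max = K·τ₀ = 1.1598 × 320.28 = 371.47 MPa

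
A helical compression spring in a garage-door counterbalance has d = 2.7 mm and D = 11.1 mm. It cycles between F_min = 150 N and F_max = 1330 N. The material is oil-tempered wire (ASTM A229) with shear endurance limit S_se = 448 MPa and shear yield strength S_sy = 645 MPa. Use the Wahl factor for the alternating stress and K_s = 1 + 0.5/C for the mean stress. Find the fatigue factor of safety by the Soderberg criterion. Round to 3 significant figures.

0.223

C = D/d = 11.1/2.7 = 4.1111; K_W = (4C−1)/(4C−4)+0.615/C = 1.3907; K_s = 1+0.5/C = 1.1216
F_a = (F_max−F_min)/2 = 590 N; F_m = (F_max+F_min)/2 = 740 N
τ_a = K_W·8F_aD/(πd³) = 1.3907 × 847.27 = 1178.3 MPa
τ_m = K_s·8F_mD/(πd³) = 1.1216 × 1062.7 = 1191.9 MPa
Soderberg: 1/n_f = τ_a/S_se + τ_m/S_sy = 1178.3/448 + 1191.9/645 = 2.63008 + 1.84795 = 4.478
n_f = 1/4.478 = 0.2233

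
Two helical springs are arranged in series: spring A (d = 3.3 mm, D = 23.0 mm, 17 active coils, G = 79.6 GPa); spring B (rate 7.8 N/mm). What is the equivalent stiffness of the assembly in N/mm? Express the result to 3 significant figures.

k_A = Gd⁴/(8D³N_a) = (79.6×10³)(3.3⁴)/(8·23.0³·17) = 5.7049 N/mm
Series: 1/k_eq = 1/5.7049 + 1/7.8 = 0.30349; k_eq = 3.295 N/mm

3.29 N/mm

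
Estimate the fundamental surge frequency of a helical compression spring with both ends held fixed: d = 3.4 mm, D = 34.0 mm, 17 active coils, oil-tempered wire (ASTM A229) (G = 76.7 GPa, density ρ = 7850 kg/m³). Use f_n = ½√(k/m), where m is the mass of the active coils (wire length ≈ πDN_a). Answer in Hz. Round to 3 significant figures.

k = Gd⁴/(8D³N_a) = (76.7×10³)(3.4⁴)/(8·34.0³·17) = 1.9175 N/mm = 1917.5 N/m
Wire length L = πDN_a = π·34.0·17 = 1815.8 mm
m = ρ·(πd²/4)·L = 7850 × 9.0792×10⁻⁶ m² × 1.8158 m = 0.12942 kg
f_n = ½√(k/m) = 0.5·√(1917.5/0.12942) = 0.5·√(14816) = 60.861 Hz

60.9 Hz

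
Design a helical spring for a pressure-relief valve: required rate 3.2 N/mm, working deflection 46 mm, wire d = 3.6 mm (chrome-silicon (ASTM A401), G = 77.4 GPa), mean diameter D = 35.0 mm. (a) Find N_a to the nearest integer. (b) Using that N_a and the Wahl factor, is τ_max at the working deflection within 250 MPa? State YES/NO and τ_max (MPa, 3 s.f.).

N_a = Gd⁴/(8D³k) = (77.4×10³)(3.6⁴)/(8·35.0³·3.2) = 11.84 → N_a = 12
Actual rate k = Gd⁴/(8D³·12) = 3.1585 N/mm
Working load F = kδ = 3.1585·46 = 145.29 N
C = 35.0/3.6 = 9.7222; K_W = (4C−1)/(4C−4)+0.615/C = 1.1492
τ_max = K_W·8FD/(πd³) = 1.1492·277.55 = 318.97 MPa
τ_max > 250 MPa → exceeds allowable

(a) 12 coils; (b) NO, τ_max = 319 MPa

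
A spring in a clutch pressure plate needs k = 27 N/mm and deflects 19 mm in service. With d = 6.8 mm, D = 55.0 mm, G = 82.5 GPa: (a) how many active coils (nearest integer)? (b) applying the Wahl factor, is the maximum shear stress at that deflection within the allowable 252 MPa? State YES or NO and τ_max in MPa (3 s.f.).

N_a = Gd⁴/(8D³k) = (82.5×10³)(6.8⁴)/(8·55.0³·27) = 4.908 → N_a = 5
Actual rate k = Gd⁴/(8D³·5) = 26.506 N/mm
Working load F = kδ = 26.506·19 = 503.61 N
C = 55.0/6.8 = 8.0882; K_W = (4C−1)/(4C−4)+0.615/C = 1.1818
τ_max = K_W·8FD/(πd³) = 1.1818·224.32 = 265.11 MPa
τ_max > 252 MPa → exceeds allowable

(a) 5 coils; (b) NO, τ_max = 265 MPa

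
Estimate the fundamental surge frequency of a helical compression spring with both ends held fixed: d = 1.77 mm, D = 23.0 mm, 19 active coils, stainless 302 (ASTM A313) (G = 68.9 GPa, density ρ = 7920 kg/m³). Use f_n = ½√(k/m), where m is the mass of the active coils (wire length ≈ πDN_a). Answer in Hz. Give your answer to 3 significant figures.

k = Gd⁴/(8D³N_a) = (68.9×10³)(1.77⁴)/(8·23.0³·19) = 0.36567 N/mm = 365.67 N/m
Wire length L = πDN_a = π·23.0·19 = 1372.9 mm
m = ρ·(πd²/4)·L = 7920 × 2.4606×10⁻⁶ m² × 1.3729 m = 0.026754 kg
f_n = ½√(k/m) = 0.5·√(365.67/0.026754) = 0.5·√(13668) = 58.454 Hz

58.5 Hz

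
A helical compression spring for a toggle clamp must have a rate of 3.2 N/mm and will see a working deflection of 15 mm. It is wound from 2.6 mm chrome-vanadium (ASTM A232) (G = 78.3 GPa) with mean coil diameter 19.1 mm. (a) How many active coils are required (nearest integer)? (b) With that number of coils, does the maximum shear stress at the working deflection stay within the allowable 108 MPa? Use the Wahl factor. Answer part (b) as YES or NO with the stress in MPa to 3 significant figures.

N_a = Gd⁴/(8D³k) = (78.3×10³)(2.6⁴)/(8·19.1³·3.2) = 20.06 → N_a = 20
Actual rate k = Gd⁴/(8D³·20) = 3.2095 N/mm
Working load F = kδ = 3.2095·15 = 48.142 N
C = 19.1/2.6 = 7.3462; K_W = (4C−1)/(4C−4)+0.615/C = 1.2019
τ_max = K_W·8FD/(πd³) = 1.2019·133.22 = 160.12 MPa
τ_max > 108 MPa → exceeds allowable

(a) 20 coils; (b) NO, τ_max = 160 MPa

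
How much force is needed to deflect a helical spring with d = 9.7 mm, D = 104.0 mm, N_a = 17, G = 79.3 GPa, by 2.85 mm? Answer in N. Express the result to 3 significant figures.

k = Gd⁴/(8D³N_a) = (79.3×10³)(9.7⁴)/(8·104.0³·17) = 4.589 N/mm
F = k·δ = 4.589 × 2.85 = 13.079 N

13.1 N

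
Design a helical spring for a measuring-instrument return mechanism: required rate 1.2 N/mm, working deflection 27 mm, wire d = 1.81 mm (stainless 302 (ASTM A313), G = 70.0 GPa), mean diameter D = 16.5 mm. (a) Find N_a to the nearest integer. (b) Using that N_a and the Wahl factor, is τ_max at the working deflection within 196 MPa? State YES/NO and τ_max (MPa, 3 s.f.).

N_a = Gd⁴/(8D³k) = (70.0×10³)(1.81⁴)/(8·16.5³·1.2) = 17.42 → N_a = 17
Actual rate k = Gd⁴/(8D³·17) = 1.2298 N/mm
Working load F = kδ = 1.2298·27 = 33.204 N
C = 16.5/1.81 = 9.1160; K_W = (4C−1)/(4C−4)+0.615/C = 1.1599
τ_max = K_W·8FD/(πd³) = 1.1599·235.27 = 272.89 MPa
τ_max > 196 MPa → exceeds allowable

(a) 17 coils; (b) NO, τ_max = 273 MPa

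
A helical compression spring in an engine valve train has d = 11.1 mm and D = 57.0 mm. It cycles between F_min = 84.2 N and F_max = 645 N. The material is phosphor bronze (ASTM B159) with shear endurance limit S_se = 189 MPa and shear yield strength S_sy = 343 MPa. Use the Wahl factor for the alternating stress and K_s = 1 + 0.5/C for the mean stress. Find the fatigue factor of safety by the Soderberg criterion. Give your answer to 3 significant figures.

3.04

C = D/d = 57.0/11.1 = 5.1351; K_W = (4C−1)/(4C−4)+0.615/C = 1.3011; K_s = 1+0.5/C = 1.0974
F_a = (F_max−F_min)/2 = 280.4 N; F_m = (F_max+F_min)/2 = 364.6 N
τ_a = K_W·8F_aD/(πd³) = 1.3011 × 29.759 = 38.721 MPa
τ_m = K_s·8F_mD/(πd³) = 1.0974 × 38.696 = 42.463 MPa
Soderberg: 1/n_f = τ_a/S_se + τ_m/S_sy = 38.721/189 + 42.463/343 = 0.20487 + 0.12380 = 0.32867
n_f = 1/0.32867 = 3.043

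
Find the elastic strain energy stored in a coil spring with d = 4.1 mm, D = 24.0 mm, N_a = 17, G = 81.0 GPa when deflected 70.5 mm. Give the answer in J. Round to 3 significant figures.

k = Gd⁴/(8D³N_a) = (81.0×10³)(4.1⁴)/(8·24.0³·17) = 12.174 N/mm
U = ½kδ² = 0.5 × 12.174 × 70.5² = 30255 N·mm = 30.255 J

30.3 J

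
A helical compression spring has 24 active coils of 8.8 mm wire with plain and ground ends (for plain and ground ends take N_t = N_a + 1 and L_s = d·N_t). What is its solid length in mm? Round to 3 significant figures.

plain and ground ends: N_t = N_a + 1 = 24 + 1 = 25
L_s = d·N_t = 8.8 × 25 = 220 mm

220 mm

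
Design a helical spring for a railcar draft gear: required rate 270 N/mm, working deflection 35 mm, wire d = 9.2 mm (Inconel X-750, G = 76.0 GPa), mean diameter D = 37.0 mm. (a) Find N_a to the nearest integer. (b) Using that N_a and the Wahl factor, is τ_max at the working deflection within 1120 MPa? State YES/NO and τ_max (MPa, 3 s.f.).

N_a = Gd⁴/(8D³k) = (76.0×10³)(9.2⁴)/(8·37.0³·270) = 4.976 → N_a = 5
Actual rate k = Gd⁴/(8D³·5) = 268.72 N/mm
Working load F = kδ = 268.72·35 = 9405.2 N
C = 37.0/9.2 = 4.0217; K_W = (4C−1)/(4C−4)+0.615/C = 1.4011
τ_max = K_W·8FD/(πd³) = 1.4011·1138 = 1594.5 MPa
τ_max > 1120 MPa → exceeds allowable

(a) 5 coils; (b) NO, τ_max = 1590 MPa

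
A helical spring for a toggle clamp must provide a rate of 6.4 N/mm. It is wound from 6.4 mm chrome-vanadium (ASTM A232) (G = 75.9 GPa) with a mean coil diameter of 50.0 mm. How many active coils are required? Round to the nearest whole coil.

N_a = Gd⁴/(8D³k) = (75.9×10³ × 6.4⁴)/(8 × 50.0³ × 6.4)
    = 1.27339e+08 / 6.4e+06 = 19.9 → 20 coils

20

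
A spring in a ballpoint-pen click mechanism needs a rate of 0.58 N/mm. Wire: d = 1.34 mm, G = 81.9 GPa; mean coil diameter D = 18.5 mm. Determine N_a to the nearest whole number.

9

N_a = Gd⁴/(8D³k) = (81.9×10³ × 1.34⁴)/(8 × 18.5³ × 0.58)
    = 264060 / 29378.7 = 8.988 → 9 coils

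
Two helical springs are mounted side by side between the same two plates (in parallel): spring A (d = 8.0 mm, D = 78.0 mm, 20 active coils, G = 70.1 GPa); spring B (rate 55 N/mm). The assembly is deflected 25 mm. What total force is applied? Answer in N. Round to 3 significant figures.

1470 N

k_A = Gd⁴/(8D³N_a) = (70.1×10³)(8.0⁴)/(8·78.0³·20) = 3.7816 N/mm
Parallel: k_eq = 3.7816 + 55 = 58.782 N/mm
F = k_eq·δ = 58.782·25 = 1469.5 N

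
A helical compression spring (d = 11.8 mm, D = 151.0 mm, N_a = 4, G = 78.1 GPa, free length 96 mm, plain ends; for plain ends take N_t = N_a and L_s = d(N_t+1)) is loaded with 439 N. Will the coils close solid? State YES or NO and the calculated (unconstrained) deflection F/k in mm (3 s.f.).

k = Gd⁴/(8D³N_a) = (78.1×10³)(11.8⁴)/(8·151.0³·4) = 13.744 N/mm
N_t = 4; L_s = 11.8·5 = 59 mm; δ_solid = L₀ − L_s = 96 − 59 = 37 mm
δ = F/k = 439/13.744 = 31.942 mm
δ < δ_solid → spring does not go solid

NO, δ = 31.9 mm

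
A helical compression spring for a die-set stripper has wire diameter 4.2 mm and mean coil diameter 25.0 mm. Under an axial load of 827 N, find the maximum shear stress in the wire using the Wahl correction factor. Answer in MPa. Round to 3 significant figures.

Spring index C = D/d = 25.0/4.2 = 5.9524
K_W = (4C−1)/(4C−4) + 0.615/C = 22.810/19.810 + 0.1033 = 1.2548
τ₀ = 8FD/(πd³) = 8·827·25.0/(π·4.2³) = 165400/232.75 = 710.62 MPa
τ_max = K·τ₀ = 1.2548 × 710.62 = 891.66 MPa

892 MPa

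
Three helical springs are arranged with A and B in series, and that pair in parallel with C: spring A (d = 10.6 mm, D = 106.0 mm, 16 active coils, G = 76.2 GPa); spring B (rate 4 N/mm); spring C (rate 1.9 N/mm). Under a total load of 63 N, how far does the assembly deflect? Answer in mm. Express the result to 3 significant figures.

14.5 mm

k_A = Gd⁴/(8D³N_a) = (76.2×10³)(10.6⁴)/(8·106.0³·16) = 6.3103 N/mm
Springs A,B series: k_AB = 1/(1/6.3103+1/4) = 2.4482 N/mm; parallel with C: k_eq = 2.4482+1.9 = 4.3482 N/mm
δ = F/k_eq = 63/4.3482 = 14.489 mm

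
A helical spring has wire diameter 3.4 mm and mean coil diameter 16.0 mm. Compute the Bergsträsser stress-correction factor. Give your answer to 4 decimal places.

C = D/d = 16.0/3.4 = 4.7059
K_B = (4C+2)/(4C−3) = 20.824/15.824 = 1.3160

1.3160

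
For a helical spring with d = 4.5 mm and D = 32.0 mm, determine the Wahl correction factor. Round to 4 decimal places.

C = D/d = 32.0/4.5 = 7.1111
K_W = (4C−1)/(4C−4) + 0.615/C = 27.444/24.444 + 0.0865 = 1.2092

1.2092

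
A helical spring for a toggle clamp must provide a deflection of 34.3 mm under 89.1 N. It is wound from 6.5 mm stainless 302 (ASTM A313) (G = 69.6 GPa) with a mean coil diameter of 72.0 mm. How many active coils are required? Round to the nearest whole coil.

16

Required rate k = F/δ = 89.1/34.3 = 2.5977 N/mm
N_a = Gd⁴/(8D³k) = (69.6×10³ × 6.5⁴)/(8 × 72.0³ × 2.5977)
    = 1.2424e+08 / 7.75659e+06 = 16.02 → 16 coils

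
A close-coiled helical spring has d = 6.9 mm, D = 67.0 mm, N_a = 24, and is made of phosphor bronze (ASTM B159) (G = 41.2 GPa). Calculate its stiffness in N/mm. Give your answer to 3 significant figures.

1.62 N/mm

k = Gd⁴/(8D³N_a) = (41.2×10³ × 6.9⁴) / (8 × 67.0³ × 24)
  = 9.33885e+07 / 5.77465e+07 = 1.6172 N/mm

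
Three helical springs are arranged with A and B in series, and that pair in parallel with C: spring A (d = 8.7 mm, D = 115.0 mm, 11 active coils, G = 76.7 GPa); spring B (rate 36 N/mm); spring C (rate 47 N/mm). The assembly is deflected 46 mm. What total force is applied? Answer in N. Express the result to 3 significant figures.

k_A = Gd⁴/(8D³N_a) = (76.7×10³)(8.7⁴)/(8·115.0³·11) = 3.2832 N/mm
Springs A,B series: k_AB = 1/(1/3.2832+1/36) = 3.0088 N/mm; parallel with C: k_eq = 3.0088+47 = 50.009 N/mm
F = k_eq·δ = 50.009·46 = 2300.4 N

2300 N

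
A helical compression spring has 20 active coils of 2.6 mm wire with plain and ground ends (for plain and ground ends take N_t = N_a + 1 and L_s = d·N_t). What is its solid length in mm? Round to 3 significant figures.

plain and ground ends: N_t = N_a + 1 = 20 + 1 = 21
L_s = d·N_t = 2.6 × 21 = 54.6 mm

54.6 mm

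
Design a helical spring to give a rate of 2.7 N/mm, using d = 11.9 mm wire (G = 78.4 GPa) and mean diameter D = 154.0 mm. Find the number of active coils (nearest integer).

N_a = Gd⁴/(8D³k) = (78.4×10³ × 11.9⁴)/(8 × 154.0³ × 2.7)
    = 1.57219e+09 / 7.88889e+07 = 19.93 → 20 coils

20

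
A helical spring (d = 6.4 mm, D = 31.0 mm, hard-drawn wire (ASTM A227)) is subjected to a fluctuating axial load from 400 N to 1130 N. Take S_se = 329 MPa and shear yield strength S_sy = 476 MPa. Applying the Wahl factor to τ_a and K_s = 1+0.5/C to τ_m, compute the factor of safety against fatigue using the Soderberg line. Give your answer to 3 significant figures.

C = D/d = 31.0/6.4 = 4.8438; K_W = (4C−1)/(4C−4)+0.615/C = 1.3221; K_s = 1+0.5/C = 1.1032
F_a = (F_max−F_min)/2 = 365 N; F_m = (F_max+F_min)/2 = 765 N
τ_a = K_W·8F_aD/(πd³) = 1.3221 × 109.91 = 145.32 MPa
τ_m = K_s·8F_mD/(πd³) = 1.1032 × 230.37 = 254.15 MPa
Soderberg: 1/n_f = τ_a/S_se + τ_m/S_sy = 145.32/329 + 254.15/476 = 0.44169 + 0.53393 = 0.97562
n_f = 1/0.97562 = 1.025

1.02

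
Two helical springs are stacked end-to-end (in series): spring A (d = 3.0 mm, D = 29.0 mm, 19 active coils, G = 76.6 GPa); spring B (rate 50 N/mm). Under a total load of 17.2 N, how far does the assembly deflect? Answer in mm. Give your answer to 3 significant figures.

k_A = Gd⁴/(8D³N_a) = (76.6×10³)(3.0⁴)/(8·29.0³·19) = 1.6737 N/mm
Series: 1/k_eq = 1/1.6737 + 1/50 = 0.61748; k_eq = 1.6195 N/mm
δ = F/k_eq = 17.2/1.6195 = 10.621 mm

10.6 mm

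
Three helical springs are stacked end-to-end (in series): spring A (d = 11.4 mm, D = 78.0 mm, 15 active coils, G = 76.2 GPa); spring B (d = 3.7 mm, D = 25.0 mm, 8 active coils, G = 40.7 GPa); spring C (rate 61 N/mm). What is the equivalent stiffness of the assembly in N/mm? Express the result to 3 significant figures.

5.22 N/mm

k_A = Gd⁴/(8D³N_a) = (76.2×10³)(11.4⁴)/(8·78.0³·15) = 22.6 N/mm
k_B = Gd⁴/(8D³N_a) = (40.7×10³)(3.7⁴)/(8·25.0³·8) = 7.6278 N/mm
Series: 1/k_eq = 1/22.6 + 1/7.6278 + 1/61 = 0.19174; k_eq = 5.2154 N/mm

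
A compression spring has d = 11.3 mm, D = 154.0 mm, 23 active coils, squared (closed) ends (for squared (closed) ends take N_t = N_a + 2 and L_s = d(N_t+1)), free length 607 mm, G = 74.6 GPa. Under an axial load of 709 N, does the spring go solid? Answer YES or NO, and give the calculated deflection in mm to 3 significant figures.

YES, δ = 392 mm

k = Gd⁴/(8D³N_a) = (74.6×10³)(11.3⁴)/(8·154.0³·23) = 1.81 N/mm
N_t = 25; L_s = 11.3·26 = 293.8 mm; δ_solid = L₀ − L_s = 607 − 293.8 = 313.2 mm
δ = F/k = 709/1.81 = 391.72 mm
δ ≥ δ_solid → spring goes solid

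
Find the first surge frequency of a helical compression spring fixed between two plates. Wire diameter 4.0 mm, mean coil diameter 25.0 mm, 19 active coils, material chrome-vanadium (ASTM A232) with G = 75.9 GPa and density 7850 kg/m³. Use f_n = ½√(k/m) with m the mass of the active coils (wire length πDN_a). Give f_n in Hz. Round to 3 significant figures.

118 Hz

k = Gd⁴/(8D³N_a) = (75.9×10³)(4.0⁴)/(8·25.0³·19) = 8.1812 N/mm = 8181.2 N/m
Wire length L = πDN_a = π·25.0·19 = 1492.3 mm
m = ρ·(πd²/4)·L = 7850 × 12.566×10⁻⁶ m² × 1.4923 m = 0.14721 kg
f_n = ½√(k/m) = 0.5·√(8181.2/0.14721) = 0.5·√(55577) = 117.87 Hz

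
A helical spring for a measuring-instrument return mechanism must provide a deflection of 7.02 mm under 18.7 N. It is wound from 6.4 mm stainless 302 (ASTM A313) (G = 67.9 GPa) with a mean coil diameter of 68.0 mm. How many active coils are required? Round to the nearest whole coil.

Required rate k = F/δ = 18.7/7.02 = 2.6638 N/mm
N_a = Gd⁴/(8D³k) = (67.9×10³ × 6.4⁴)/(8 × 68.0³ × 2.6638)
    = 1.13917e+08 / 6.70072e+06 = 17 → 17 coils

17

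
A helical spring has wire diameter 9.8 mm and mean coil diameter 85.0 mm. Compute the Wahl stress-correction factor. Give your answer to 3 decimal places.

C = D/d = 85.0/9.8 = 8.6735
K_W = (4C−1)/(4C−4) + 0.615/C = 33.694/30.694 + 0.0709 = 1.1686

1.169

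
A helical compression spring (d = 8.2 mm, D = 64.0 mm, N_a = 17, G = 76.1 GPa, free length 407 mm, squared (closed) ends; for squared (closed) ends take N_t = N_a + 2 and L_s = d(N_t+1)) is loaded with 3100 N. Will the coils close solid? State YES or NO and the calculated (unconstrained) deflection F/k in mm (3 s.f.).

YES, δ = 321 mm

k = Gd⁴/(8D³N_a) = (76.1×10³)(8.2⁴)/(8·64.0³·17) = 9.6508 N/mm
N_t = 19; L_s = 8.2·20 = 164 mm; δ_solid = L₀ − L_s = 407 − 164 = 243 mm
δ = F/k = 3100/9.6508 = 321.22 mm
δ ≥ δ_solid → spring goes solid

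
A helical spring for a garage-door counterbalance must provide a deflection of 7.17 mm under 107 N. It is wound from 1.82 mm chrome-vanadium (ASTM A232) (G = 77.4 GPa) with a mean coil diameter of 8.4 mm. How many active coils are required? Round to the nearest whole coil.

12

Required rate k = F/δ = 107/7.17 = 14.923 N/mm
N_a = Gd⁴/(8D³k) = (77.4×10³ × 1.82⁴)/(8 × 8.4³ × 14.923)
    = 849232 / 70760.8 = 12 → 12 coils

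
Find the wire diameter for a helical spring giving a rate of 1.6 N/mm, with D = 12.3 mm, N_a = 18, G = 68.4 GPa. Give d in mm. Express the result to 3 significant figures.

1.58 mm

d = (8D³N_a·k / G)^(1/4) = (8·12.3³·18·1.6 / (68.4×10³))^0.25
  = (6.2682)^0.25 = 1.5823 mm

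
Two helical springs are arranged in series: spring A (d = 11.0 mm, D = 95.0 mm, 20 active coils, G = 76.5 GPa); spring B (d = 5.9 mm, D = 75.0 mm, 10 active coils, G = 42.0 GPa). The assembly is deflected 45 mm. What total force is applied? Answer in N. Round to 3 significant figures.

k_A = Gd⁴/(8D³N_a) = (76.5×10³)(11.0⁴)/(8·95.0³·20) = 8.1647 N/mm
k_B = Gd⁴/(8D³N_a) = (42.0×10³)(5.9⁴)/(8·75.0³·10) = 1.5079 N/mm
Series: 1/k_eq = 1/8.1647 + 1/1.5079 = 0.78564; k_eq = 1.2729 N/mm
F = k_eq·δ = 1.2729·45 = 57.278 N

57.3 N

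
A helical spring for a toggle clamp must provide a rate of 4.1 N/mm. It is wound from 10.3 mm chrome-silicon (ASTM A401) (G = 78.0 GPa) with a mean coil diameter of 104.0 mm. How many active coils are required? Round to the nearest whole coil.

24

N_a = Gd⁴/(8D³k) = (78.0×10³ × 10.3⁴)/(8 × 104.0³ × 4.1)
    = 8.77897e+08 / 3.68955e+07 = 23.79 → 24 coils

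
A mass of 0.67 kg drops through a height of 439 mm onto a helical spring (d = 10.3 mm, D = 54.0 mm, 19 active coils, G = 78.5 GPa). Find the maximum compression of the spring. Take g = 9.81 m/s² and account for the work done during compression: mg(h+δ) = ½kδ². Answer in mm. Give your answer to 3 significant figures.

12.7 mm

k = Gd⁴/(8D³N_a) = (78.5×10³)(10.3⁴)/(8·54.0³·19) = 36.914 N/mm
W = mg = 0.67 × 9.81 = 6.5727 N
½kδ² − Wδ − Wh = 0 → δ = (W + √(W² + 2kWh))/k
δ = (6.5727 + √(43.2 + 213026))/36.914 = (6.5727 + 461.59)/36.914 = 12.683 mm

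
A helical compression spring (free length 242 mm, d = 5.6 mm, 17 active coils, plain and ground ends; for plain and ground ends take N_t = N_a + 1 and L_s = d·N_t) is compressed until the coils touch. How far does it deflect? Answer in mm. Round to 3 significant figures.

141 mm

N_t = 18; L_s = 5.6·18 = 100.8 mm
δ_solid = L₀ − L_s = 242 − 100.8 = 141.2 mm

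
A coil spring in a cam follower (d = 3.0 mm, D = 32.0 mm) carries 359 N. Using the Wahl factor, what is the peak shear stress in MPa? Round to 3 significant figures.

1230 MPa

Spring index C = D/d = 32.0/3.0 = 10.6667
K_W = (4C−1)/(4C−4) + 0.615/C = 41.667/38.667 + 0.0577 = 1.1352
τ₀ = 8FD/(πd³) = 8·359·32.0/(π·3.0³) = 91904/84.823 = 1083.5 MPa
τ_max = K·τ₀ = 1.1352 × 1083.5 = 1230 MPa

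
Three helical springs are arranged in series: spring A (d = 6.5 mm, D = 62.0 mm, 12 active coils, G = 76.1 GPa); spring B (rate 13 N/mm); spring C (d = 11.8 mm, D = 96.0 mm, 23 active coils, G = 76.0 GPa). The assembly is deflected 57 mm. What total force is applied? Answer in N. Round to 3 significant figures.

k_A = Gd⁴/(8D³N_a) = (76.1×10³)(6.5⁴)/(8·62.0³·12) = 5.9373 N/mm
k_C = Gd⁴/(8D³N_a) = (76.0×10³)(11.8⁴)/(8·96.0³·23) = 9.0513 N/mm
Series: 1/k_eq = 1/5.9373 + 1/13 + 1/9.0513 = 0.35583; k_eq = 2.8103 N/mm
F = k_eq·δ = 2.8103·57 = 160.19 N

160 N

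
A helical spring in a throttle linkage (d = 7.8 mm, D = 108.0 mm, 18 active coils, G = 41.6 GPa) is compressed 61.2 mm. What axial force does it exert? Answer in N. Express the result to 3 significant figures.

k = Gd⁴/(8D³N_a) = (41.6×10³)(7.8⁴)/(8·108.0³·18) = 0.84886 N/mm
F = k·δ = 0.84886 × 61.2 = 51.95 N

52.0 N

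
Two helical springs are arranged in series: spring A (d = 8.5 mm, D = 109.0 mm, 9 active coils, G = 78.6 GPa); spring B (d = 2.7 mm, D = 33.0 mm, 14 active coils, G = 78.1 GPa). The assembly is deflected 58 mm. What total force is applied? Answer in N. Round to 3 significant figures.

k_A = Gd⁴/(8D³N_a) = (78.6×10³)(8.5⁴)/(8·109.0³·9) = 4.4003 N/mm
k_B = Gd⁴/(8D³N_a) = (78.1×10³)(2.7⁴)/(8·33.0³·14) = 1.0312 N/mm
Series: 1/k_eq = 1/4.4003 + 1/1.0312 = 1.197; k_eq = 0.83543 N/mm
F = k_eq·δ = 0.83543·58 = 48.455 N

48.5 N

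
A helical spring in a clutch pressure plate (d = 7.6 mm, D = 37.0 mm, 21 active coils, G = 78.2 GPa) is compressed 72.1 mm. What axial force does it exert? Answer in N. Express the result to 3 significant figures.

k = Gd⁴/(8D³N_a) = (78.2×10³)(7.6⁴)/(8·37.0³·21) = 30.658 N/mm
F = k·δ = 30.658 × 72.1 = 2210.5 N

2210 N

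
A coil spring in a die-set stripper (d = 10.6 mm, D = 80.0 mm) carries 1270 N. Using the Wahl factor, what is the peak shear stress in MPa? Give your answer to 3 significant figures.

260 MPa

Spring index C = D/d = 80.0/10.6 = 7.5472
K_W = (4C−1)/(4C−4) + 0.615/C = 29.189/26.189 + 0.0815 = 1.1960
τ₀ = 8FD/(πd³) = 8·1270·80.0/(π·10.6³) = 812800/3741.7 = 217.23 MPa
τ_max = K·τ₀ = 1.1960 × 217.23 = 259.81 MPa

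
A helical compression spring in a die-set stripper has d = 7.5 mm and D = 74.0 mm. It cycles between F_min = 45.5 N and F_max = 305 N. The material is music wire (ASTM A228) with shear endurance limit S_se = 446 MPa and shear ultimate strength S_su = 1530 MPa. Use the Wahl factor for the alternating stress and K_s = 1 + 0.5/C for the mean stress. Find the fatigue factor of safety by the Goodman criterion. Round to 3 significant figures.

4.93

C = D/d = 74.0/7.5 = 9.8667; K_W = (4C−1)/(4C−4)+0.615/C = 1.1469; K_s = 1+0.5/C = 1.0507
F_a = (F_max−F_min)/2 = 129.75 N; F_m = (F_max+F_min)/2 = 175.25 N
τ_a = K_W·8F_aD/(πd³) = 1.1469 × 57.956 = 66.47 MPa
τ_m = K_s·8F_mD/(πd³) = 1.0507 × 78.279 = 82.246 MPa
Goodman: 1/n_f = τ_a/S_se + τ_m/S_su = 66.47/446 + 82.246/1530 = 0.14904 + 0.05376 = 0.20279
n_f = 1/0.20279 = 4.931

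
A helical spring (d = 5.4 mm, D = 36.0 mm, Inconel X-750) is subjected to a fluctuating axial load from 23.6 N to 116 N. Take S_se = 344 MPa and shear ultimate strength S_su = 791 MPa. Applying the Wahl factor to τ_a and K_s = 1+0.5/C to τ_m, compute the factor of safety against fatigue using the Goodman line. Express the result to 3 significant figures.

6.62

C = D/d = 36.0/5.4 = 6.6667; K_W = (4C−1)/(4C−4)+0.615/C = 1.2246; K_s = 1+0.5/C = 1.0750
F_a = (F_max−F_min)/2 = 46.2 N; F_m = (F_max+F_min)/2 = 69.8 N
τ_a = K_W·8F_aD/(πd³) = 1.2246 × 26.897 = 32.938 MPa
τ_m = K_s·8F_mD/(πd³) = 1.0750 × 40.637 = 43.684 MPa
Goodman: 1/n_f = τ_a/S_se + τ_m/S_su = 32.938/344 + 43.684/791 = 0.09575 + 0.05523 = 0.15098
n_f = 1/0.15098 = 6.624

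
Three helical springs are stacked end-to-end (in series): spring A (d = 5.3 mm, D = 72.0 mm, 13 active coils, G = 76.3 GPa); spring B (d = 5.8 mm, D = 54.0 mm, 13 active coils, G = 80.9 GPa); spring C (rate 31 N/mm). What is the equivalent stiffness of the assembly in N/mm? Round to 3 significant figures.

k_A = Gd⁴/(8D³N_a) = (76.3×10³)(5.3⁴)/(8·72.0³·13) = 1.5509 N/mm
k_B = Gd⁴/(8D³N_a) = (80.9×10³)(5.8⁴)/(8·54.0³·13) = 5.5904 N/mm
Series: 1/k_eq = 1/1.5509 + 1/5.5904 + 1/31 = 0.8559; k_eq = 1.1684 N/mm

1.17 N/mm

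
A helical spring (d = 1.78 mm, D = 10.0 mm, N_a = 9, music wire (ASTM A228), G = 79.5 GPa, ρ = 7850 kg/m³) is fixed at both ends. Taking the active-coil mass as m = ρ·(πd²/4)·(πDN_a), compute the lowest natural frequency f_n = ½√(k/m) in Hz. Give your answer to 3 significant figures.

k = Gd⁴/(8D³N_a) = (79.5×10³)(1.78⁴)/(8·10.0³·9) = 11.084 N/mm = 11084 N/m
Wire length L = πDN_a = π·10.0·9 = 282.74 mm
m = ρ·(πd²/4)·L = 7850 × 2.4885×10⁻⁶ m² × 0.28274 m = 0.0055232 kg
f_n = ½√(k/m) = 0.5·√(11084/0.0055232) = 0.5·√(2.0069e+06) = 708.32 Hz

708 Hz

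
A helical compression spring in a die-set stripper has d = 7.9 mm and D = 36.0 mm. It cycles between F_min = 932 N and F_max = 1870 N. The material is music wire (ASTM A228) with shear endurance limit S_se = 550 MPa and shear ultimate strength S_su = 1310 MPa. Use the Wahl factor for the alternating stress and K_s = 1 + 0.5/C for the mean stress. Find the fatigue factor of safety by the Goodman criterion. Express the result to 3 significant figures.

C = D/d = 36.0/7.9 = 4.5570; K_W = (4C−1)/(4C−4)+0.615/C = 1.3458; K_s = 1+0.5/C = 1.1097
F_a = (F_max−F_min)/2 = 469 N; F_m = (F_max+F_min)/2 = 1401 N
τ_a = K_W·8F_aD/(πd³) = 1.3458 × 87.204 = 117.36 MPa
τ_m = K_s·8F_mD/(πd³) = 1.1097 × 260.5 = 289.08 MPa
Goodman: 1/n_f = τ_a/S_se + τ_m/S_su = 117.36/550 + 289.08/1310 = 0.21338 + 0.22067 = 0.43405
n_f = 1/0.43405 = 2.304

2.30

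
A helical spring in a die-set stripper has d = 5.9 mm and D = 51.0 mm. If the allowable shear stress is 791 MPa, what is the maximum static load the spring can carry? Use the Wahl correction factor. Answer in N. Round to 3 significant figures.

C = D/d = 51.0/5.9 = 8.6441
K_W = (4C−1)/(4C−4) + 0.615/C = 33.576/30.576 + 0.0711 = 1.1693
τ_max = K·8FD/(πd³) → F_max = τ_allow·πd³/(8DK)
F_max = 791·π·5.9³/(8·51.0·1.1693) = 5.1037e+05/477.06 = 1069.8 N

1070 N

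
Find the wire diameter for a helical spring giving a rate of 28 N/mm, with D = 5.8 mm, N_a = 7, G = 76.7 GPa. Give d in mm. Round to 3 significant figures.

1.41 mm

d = (8D³N_a·k / G)^(1/4) = (8·5.8³·7·28 / (76.7×10³))^0.25
  = (3.9887)^0.25 = 1.4132 mm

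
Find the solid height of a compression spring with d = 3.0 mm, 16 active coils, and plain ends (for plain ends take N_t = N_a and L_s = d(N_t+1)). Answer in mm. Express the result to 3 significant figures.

plain ends: N_t = N_a = 16
L_s = d·(N_t+1) = 3.0 × 17 = 51 mm

51.0 mm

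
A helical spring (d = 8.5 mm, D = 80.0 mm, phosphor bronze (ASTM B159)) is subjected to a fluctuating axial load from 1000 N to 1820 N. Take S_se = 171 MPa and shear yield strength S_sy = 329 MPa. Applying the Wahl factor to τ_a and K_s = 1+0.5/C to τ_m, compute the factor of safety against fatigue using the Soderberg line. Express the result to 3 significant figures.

0.414

C = D/d = 80.0/8.5 = 9.4118; K_W = (4C−1)/(4C−4)+0.615/C = 1.1545; K_s = 1+0.5/C = 1.0531
F_a = (F_max−F_min)/2 = 410 N; F_m = (F_max+F_min)/2 = 1410 N
τ_a = K_W·8F_aD/(πd³) = 1.1545 × 136.01 = 157.02 MPa
τ_m = K_s·8F_mD/(πd³) = 1.0531 × 467.73 = 492.57 MPa
Soderberg: 1/n_f = τ_a/S_se + τ_m/S_sy = 157.02/171 + 492.57/329 = 0.91824 + 1.49719 = 2.4154
n_f = 1/2.4154 = 0.414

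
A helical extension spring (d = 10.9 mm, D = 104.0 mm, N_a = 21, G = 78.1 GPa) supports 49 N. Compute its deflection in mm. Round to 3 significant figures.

k = Gd⁴/(8D³N_a) = (78.1×10³)(10.9⁴)/(8·104.0³·21) = 5.8337 N/mm
δ = F/k = 49 / 5.8337 = 8.3994 mm

8.40 mm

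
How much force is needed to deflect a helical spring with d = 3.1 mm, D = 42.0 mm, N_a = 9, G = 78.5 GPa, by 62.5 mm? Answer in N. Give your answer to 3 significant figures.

k = Gd⁴/(8D³N_a) = (78.5×10³)(3.1⁴)/(8·42.0³·9) = 1.3591 N/mm
F = k·δ = 1.3591 × 62.5 = 84.941 N

84.9 N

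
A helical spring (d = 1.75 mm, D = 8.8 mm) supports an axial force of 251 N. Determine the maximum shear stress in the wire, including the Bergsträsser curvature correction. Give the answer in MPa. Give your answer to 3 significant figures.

1360 MPa

Spring index C = D/d = 8.8/1.75 = 5.0286
K_B = (4C+2)/(4C−3) = 22.114/17.114 = 1.2922
τ₀ = 8FD/(πd³) = 8·251·8.8/(π·1.75³) = 17670.4/16.837 = 1049.5 MPa
τ_max = K·τ₀ = 1.2922 × 1049.5 = 1356.1 MPa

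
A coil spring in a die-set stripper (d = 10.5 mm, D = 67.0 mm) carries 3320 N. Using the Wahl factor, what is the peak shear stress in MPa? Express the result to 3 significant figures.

Spring index C = D/d = 67.0/10.5 = 6.3810
K_W = (4C−1)/(4C−4) + 0.615/C = 24.524/21.524 + 0.0964 = 1.2358
τ₀ = 8FD/(πd³) = 8·3320·67.0/(π·10.5³) = 1.77952e+06/3636.8 = 489.31 MPa
τ_max = K·τ₀ = 1.2358 × 489.31 = 604.67 MPa

605 MPa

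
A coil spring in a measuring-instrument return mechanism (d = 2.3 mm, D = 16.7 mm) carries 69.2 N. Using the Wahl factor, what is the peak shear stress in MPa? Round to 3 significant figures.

291 MPa

Spring index C = D/d = 16.7/2.3 = 7.2609
K_W = (4C−1)/(4C−4) + 0.615/C = 28.043/25.043 + 0.0847 = 1.2045
τ₀ = 8FD/(πd³) = 8·69.2·16.7/(π·2.3³) = 9245.12/38.224 = 241.87 MPa
τ_max = K·τ₀ = 1.2045 × 241.87 = 291.33 MPa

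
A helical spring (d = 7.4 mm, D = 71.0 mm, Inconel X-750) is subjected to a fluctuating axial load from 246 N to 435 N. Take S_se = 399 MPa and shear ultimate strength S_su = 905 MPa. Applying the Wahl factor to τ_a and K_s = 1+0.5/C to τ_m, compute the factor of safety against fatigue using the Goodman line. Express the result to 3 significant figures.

3.35

C = D/d = 71.0/7.4 = 9.5946; K_W = (4C−1)/(4C−4)+0.615/C = 1.1514; K_s = 1+0.5/C = 1.0521
F_a = (F_max−F_min)/2 = 94.5 N; F_m = (F_max+F_min)/2 = 340.5 N
τ_a = K_W·8F_aD/(πd³) = 1.1514 × 42.163 = 48.545 MPa
τ_m = K_s·8F_mD/(πd³) = 1.0521 × 151.92 = 159.84 MPa
Goodman: 1/n_f = τ_a/S_se + τ_m/S_su = 48.545/399 + 159.84/905 = 0.12167 + 0.17662 = 0.29829
n_f = 1/0.29829 = 3.352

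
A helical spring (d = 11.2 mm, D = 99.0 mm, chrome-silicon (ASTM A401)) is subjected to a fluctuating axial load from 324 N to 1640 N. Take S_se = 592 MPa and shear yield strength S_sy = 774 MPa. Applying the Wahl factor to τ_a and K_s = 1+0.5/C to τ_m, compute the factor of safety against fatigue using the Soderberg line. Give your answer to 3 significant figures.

2.11

C = D/d = 99.0/11.2 = 8.8393; K_W = (4C−1)/(4C−4)+0.615/C = 1.1652; K_s = 1+0.5/C = 1.0566
F_a = (F_max−F_min)/2 = 658 N; F_m = (F_max+F_min)/2 = 982 N
τ_a = K_W·8F_aD/(πd³) = 1.1652 × 118.07 = 137.58 MPa
τ_m = K_s·8F_mD/(πd³) = 1.0566 × 176.21 = 186.18 MPa
Soderberg: 1/n_f = τ_a/S_se + τ_m/S_sy = 137.58/592 + 186.18/774 = 0.23240 + 0.24054 = 0.47294
n_f = 1/0.47294 = 2.114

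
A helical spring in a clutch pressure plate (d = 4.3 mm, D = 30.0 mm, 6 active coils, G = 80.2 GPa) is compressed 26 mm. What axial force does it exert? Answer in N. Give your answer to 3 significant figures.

k = Gd⁴/(8D³N_a) = (80.2×10³)(4.3⁴)/(8·30.0³·6) = 21.156 N/mm
F = k·δ = 21.156 × 26 = 550.07 N

550 N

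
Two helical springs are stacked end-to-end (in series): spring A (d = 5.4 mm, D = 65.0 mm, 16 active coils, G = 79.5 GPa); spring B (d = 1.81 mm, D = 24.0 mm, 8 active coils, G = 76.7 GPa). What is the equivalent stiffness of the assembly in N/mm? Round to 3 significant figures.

k_A = Gd⁴/(8D³N_a) = (79.5×10³)(5.4⁴)/(8·65.0³·16) = 1.9231 N/mm
k_B = Gd⁴/(8D³N_a) = (76.7×10³)(1.81⁴)/(8·24.0³·8) = 0.93046 N/mm
Series: 1/k_eq = 1/1.9231 + 1/0.93046 = 1.5947; k_eq = 0.62706 N/mm

0.627 N/mm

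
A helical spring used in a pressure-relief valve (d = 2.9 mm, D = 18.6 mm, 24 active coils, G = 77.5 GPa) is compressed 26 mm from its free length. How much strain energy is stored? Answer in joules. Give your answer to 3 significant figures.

1.50 J

k = Gd⁴/(8D³N_a) = (77.5×10³)(2.9⁴)/(8·18.6³·24) = 4.4366 N/mm
U = ½kδ² = 0.5 × 4.4366 × 26² = 1499.6 N·mm = 1.4996 J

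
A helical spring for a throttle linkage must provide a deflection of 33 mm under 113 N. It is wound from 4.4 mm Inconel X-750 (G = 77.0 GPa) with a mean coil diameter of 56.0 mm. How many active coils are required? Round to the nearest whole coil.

Required rate k = F/δ = 113/33 = 3.4242 N/mm
N_a = Gd⁴/(8D³k) = (77.0×10³ × 4.4⁴)/(8 × 56.0³ × 3.4242)
    = 2.88603e+07 / 4.81081e+06 = 5.999 → 6 coils

6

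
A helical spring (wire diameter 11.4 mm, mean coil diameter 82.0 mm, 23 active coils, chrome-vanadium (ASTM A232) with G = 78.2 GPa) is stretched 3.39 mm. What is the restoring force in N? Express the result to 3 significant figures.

44.1 N

k = Gd⁴/(8D³N_a) = (78.2×10³)(11.4⁴)/(8·82.0³·23) = 13.019 N/mm
F = k·δ = 13.019 × 3.39 = 44.133 N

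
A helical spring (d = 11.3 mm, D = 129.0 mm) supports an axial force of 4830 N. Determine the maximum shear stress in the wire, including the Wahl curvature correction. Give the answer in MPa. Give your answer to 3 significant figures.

1240 MPa

Spring index C = D/d = 129.0/11.3 = 11.4159
K_W = (4C−1)/(4C−4) + 0.615/C = 44.664/41.664 + 0.0539 = 1.1259
τ₀ = 8FD/(πd³) = 8·4830·129.0/(π·11.3³) = 4.98456e+06/4533 = 1099.6 MPa
τ_max = K·τ₀ = 1.1259 × 1099.6 = 1238 MPa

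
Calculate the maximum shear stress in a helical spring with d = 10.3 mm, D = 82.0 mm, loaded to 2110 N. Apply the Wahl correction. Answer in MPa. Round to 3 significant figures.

Spring index C = D/d = 82.0/10.3 = 7.9612
K_W = (4C−1)/(4C−4) + 0.615/C = 30.845/27.845 + 0.0773 = 1.1850
τ₀ = 8FD/(πd³) = 8·2110·82.0/(π·10.3³) = 1.38416e+06/3432.9 = 403.2 MPa
τ_max = K·τ₀ = 1.1850 × 403.2 = 477.79 MPa

478 MPa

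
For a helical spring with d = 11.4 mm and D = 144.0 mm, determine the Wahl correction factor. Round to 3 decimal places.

1.113

C = D/d = 144.0/11.4 = 12.6316
K_W = (4C−1)/(4C−4) + 0.615/C = 49.526/46.526 + 0.0487 = 1.1132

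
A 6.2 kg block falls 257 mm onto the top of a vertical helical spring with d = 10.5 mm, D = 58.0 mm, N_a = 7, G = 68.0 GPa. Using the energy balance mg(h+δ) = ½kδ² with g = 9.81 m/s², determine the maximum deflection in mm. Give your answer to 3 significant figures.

21.1 mm

k = Gd⁴/(8D³N_a) = (68.0×10³)(10.5⁴)/(8·58.0³·7) = 75.647 N/mm
W = mg = 6.2 × 9.81 = 60.822 N
½kδ² − Wδ − Wh = 0 → δ = (W + √(W² + 2kWh))/k
δ = (60.822 + √(3699.3 + 2.36493e+06))/75.647 = (60.822 + 1539)/75.647 = 21.149 mm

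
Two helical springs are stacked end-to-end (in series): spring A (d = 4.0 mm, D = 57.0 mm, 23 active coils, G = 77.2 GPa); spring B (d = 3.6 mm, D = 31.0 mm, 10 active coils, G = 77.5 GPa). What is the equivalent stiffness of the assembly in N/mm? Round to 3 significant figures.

k_A = Gd⁴/(8D³N_a) = (77.2×10³)(4.0⁴)/(8·57.0³·23) = 0.57998 N/mm
k_B = Gd⁴/(8D³N_a) = (77.5×10³)(3.6⁴)/(8·31.0³·10) = 5.4618 N/mm
Series: 1/k_eq = 1/0.57998 + 1/5.4618 = 1.9073; k_eq = 0.52431 N/mm

0.524 N/mm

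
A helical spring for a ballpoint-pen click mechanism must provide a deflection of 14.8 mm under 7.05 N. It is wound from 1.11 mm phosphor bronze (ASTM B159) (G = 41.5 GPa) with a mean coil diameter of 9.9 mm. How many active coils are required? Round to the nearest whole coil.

17

Required rate k = F/δ = 7.05/14.8 = 0.47635 N/mm
N_a = Gd⁴/(8D³k) = (41.5×10³ × 1.11⁴)/(8 × 9.9³ × 0.47635)
    = 62999.9 / 3697.63 = 17.04 → 17 coils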